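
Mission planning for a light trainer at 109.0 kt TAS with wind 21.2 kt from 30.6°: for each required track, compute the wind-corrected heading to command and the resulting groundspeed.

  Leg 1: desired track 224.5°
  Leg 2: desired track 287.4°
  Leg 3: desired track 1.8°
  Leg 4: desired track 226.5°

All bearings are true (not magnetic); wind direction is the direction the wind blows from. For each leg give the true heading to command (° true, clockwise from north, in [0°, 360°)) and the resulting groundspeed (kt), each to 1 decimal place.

Leg 1: desired track 224.5°; wind correction +2.7° → command heading 227.2°, groundspeed 129.5 kt
Leg 2: desired track 287.4°; wind correction +10.9° → command heading 298.3°, groundspeed 111.9 kt
Leg 3: desired track 1.8°; wind correction +5.4° → command heading 7.2°, groundspeed 89.9 kt
Leg 4: desired track 226.5°; wind correction +3.1° → command heading 229.6°, groundspeed 129.2 kt

Leg 1: heading=227.2°, groundspeed=129.5 kt
Leg 2: heading=298.3°, groundspeed=111.9 kt
Leg 3: heading=7.2°, groundspeed=89.9 kt
Leg 4: heading=229.6°, groundspeed=129.2 kt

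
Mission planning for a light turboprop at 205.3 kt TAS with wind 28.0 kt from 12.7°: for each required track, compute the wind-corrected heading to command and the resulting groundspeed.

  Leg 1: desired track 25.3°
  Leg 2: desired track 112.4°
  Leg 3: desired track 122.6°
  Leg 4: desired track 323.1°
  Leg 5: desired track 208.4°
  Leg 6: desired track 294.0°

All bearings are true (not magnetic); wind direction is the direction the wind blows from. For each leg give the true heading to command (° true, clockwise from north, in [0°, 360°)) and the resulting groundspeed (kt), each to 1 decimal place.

Leg 1: heading=23.6°, groundspeed=177.9 kt
Leg 2: heading=104.7°, groundspeed=208.2 kt
Leg 3: heading=115.2°, groundspeed=213.1 kt
Leg 4: heading=329.1°, groundspeed=186.0 kt
Leg 5: heading=210.5°, groundspeed=232.1 kt
Leg 6: heading=301.7°, groundspeed=198.0 kt

Leg 1: desired track 25.3°; wind correction -1.7° → command heading 23.6°, groundspeed 177.9 kt
Leg 2: desired track 112.4°; wind correction -7.7° → command heading 104.7°, groundspeed 208.2 kt
Leg 3: desired track 122.6°; wind correction -7.4° → command heading 115.2°, groundspeed 213.1 kt
Leg 4: desired track 323.1°; wind correction +6.0° → command heading 329.1°, groundspeed 186.0 kt
Leg 5: desired track 208.4°; wind correction +2.1° → command heading 210.5°, groundspeed 232.1 kt
Leg 6: desired track 294.0°; wind correction +7.7° → command heading 301.7°, groundspeed 198.0 kt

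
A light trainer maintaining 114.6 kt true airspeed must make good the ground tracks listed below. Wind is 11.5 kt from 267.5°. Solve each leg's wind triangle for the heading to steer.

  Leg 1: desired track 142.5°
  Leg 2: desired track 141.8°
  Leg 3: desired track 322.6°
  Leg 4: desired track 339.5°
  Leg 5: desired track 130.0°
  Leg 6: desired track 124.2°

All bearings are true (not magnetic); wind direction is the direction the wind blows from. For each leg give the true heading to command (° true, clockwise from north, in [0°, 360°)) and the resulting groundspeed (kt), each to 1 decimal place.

Leg 1: heading=147.2°, groundspeed=120.8 kt
Leg 2: heading=146.5°, groundspeed=120.9 kt
Leg 3: heading=317.9°, groundspeed=107.6 kt
Leg 4: heading=334.0°, groundspeed=110.5 kt
Leg 5: heading=133.9°, groundspeed=122.8 kt
Leg 6: heading=127.6°, groundspeed=123.6 kt

Leg 1: desired track 142.5°; wind correction +4.7° → command heading 147.2°, groundspeed 120.8 kt
Leg 2: desired track 141.8°; wind correction +4.7° → command heading 146.5°, groundspeed 120.9 kt
Leg 3: desired track 322.6°; wind correction -4.7° → command heading 317.9°, groundspeed 107.6 kt
Leg 4: desired track 339.5°; wind correction -5.5° → command heading 334.0°, groundspeed 110.5 kt
Leg 5: desired track 130.0°; wind correction +3.9° → command heading 133.9°, groundspeed 122.8 kt
Leg 6: desired track 124.2°; wind correction +3.4° → command heading 127.6°, groundspeed 123.6 kt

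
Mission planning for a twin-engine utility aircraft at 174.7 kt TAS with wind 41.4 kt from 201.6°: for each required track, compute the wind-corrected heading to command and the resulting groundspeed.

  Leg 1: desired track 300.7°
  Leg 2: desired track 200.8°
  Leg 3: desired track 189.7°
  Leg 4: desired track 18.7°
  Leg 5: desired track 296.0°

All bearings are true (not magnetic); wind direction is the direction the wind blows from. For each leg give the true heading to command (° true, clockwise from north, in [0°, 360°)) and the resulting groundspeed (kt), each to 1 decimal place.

Leg 1: heading=287.2°, groundspeed=176.4 kt
Leg 2: heading=201.0°, groundspeed=133.3 kt
Leg 3: heading=192.5°, groundspeed=134.0 kt
Leg 4: heading=18.0°, groundspeed=216.0 kt
Leg 5: heading=282.3°, groundspeed=172.9 kt

Leg 1: desired track 300.7°; wind correction -13.5° → command heading 287.2°, groundspeed 176.4 kt
Leg 2: desired track 200.8°; wind correction +0.2° → command heading 201.0°, groundspeed 133.3 kt
Leg 3: desired track 189.7°; wind correction +2.8° → command heading 192.5°, groundspeed 134.0 kt
Leg 4: desired track 18.7°; wind correction -0.7° → command heading 18.0°, groundspeed 216.0 kt
Leg 5: desired track 296.0°; wind correction -13.7° → command heading 282.3°, groundspeed 172.9 kt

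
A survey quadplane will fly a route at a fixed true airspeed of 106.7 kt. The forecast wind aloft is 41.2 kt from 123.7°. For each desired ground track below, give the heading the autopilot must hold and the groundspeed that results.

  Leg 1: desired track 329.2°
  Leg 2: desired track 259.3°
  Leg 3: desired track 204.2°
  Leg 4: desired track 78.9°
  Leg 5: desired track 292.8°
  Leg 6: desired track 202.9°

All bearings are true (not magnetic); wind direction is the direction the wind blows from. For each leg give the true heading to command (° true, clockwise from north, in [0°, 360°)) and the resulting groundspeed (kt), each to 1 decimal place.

Leg 1: desired track 329.2°; wind correction +9.6° → command heading 338.8°, groundspeed 142.4 kt
Leg 2: desired track 259.3°; wind correction -15.7° → command heading 243.6°, groundspeed 132.2 kt
Leg 3: desired track 204.2°; wind correction -22.4° → command heading 181.8°, groundspeed 91.9 kt
Leg 4: desired track 78.9°; wind correction +15.8° → command heading 94.7°, groundspeed 73.4 kt
Leg 5: desired track 292.8°; wind correction -4.2° → command heading 288.6°, groundspeed 146.9 kt
Leg 6: desired track 202.9°; wind correction -22.3° → command heading 180.6°, groundspeed 91.0 kt

Leg 1: heading=338.8°, groundspeed=142.4 kt
Leg 2: heading=243.6°, groundspeed=132.2 kt
Leg 3: heading=181.8°, groundspeed=91.9 kt
Leg 4: heading=94.7°, groundspeed=73.4 kt
Leg 5: heading=288.6°, groundspeed=146.9 kt
Leg 6: heading=180.6°, groundspeed=91.0 kt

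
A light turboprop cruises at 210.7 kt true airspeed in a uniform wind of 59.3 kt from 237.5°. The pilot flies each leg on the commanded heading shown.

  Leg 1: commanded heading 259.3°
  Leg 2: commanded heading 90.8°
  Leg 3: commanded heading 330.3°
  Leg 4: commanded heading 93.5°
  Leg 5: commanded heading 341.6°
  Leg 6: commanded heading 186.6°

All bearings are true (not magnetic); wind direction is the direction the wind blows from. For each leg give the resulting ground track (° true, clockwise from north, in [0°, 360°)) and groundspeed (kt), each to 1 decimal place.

Leg 1: track=267.4°, groundspeed=157.2 kt
Leg 2: track=83.7°, groundspeed=262.3 kt
Leg 3: track=345.8°, groundspeed=221.7 kt
Leg 4: track=85.8°, groundspeed=261.0 kt
Leg 5: track=355.9°, groundspeed=232.4 kt
Leg 6: track=171.7°, groundspeed=179.3 kt

Leg 1: heading 259.3°; drift +8.1° → track 267.4°, groundspeed 157.2 kt
Leg 2: heading 90.8°; drift -7.1° → track 83.7°, groundspeed 262.3 kt
Leg 3: heading 330.3°; drift +15.5° → track 345.8°, groundspeed 221.7 kt
Leg 4: heading 93.5°; drift -7.7° → track 85.8°, groundspeed 261.0 kt
Leg 5: heading 341.6°; drift +14.3° → track 355.9°, groundspeed 232.4 kt
Leg 6: heading 186.6°; drift -14.9° → track 171.7°, groundspeed 179.3 kt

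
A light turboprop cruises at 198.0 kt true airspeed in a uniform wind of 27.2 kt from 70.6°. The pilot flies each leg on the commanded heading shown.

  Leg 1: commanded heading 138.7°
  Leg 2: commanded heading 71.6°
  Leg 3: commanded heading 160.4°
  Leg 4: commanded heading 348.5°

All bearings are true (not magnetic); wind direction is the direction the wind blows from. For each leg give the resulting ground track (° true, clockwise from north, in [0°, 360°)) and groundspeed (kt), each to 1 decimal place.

Leg 1: heading 138.7°; drift +7.7° → track 146.4°, groundspeed 189.5 kt
Leg 2: heading 71.6°; drift +0.2° → track 71.8°, groundspeed 170.8 kt
Leg 3: heading 160.4°; drift +7.8° → track 168.2°, groundspeed 199.8 kt
Leg 4: heading 348.5°; drift -7.9° → track 340.6°, groundspeed 196.1 kt

Leg 1: track=146.4°, groundspeed=189.5 kt
Leg 2: track=71.8°, groundspeed=170.8 kt
Leg 3: track=168.2°, groundspeed=199.8 kt
Leg 4: track=340.6°, groundspeed=196.1 kt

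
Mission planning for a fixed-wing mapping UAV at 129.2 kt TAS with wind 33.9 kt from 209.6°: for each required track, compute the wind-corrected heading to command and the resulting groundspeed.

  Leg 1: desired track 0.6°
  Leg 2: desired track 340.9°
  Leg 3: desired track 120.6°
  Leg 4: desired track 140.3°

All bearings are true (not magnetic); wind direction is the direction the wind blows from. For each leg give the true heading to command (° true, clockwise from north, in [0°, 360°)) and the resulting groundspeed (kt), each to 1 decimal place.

Leg 1: desired track 0.6°; wind correction -7.3° → command heading 353.3°, groundspeed 157.8 kt
Leg 2: desired track 340.9°; wind correction -11.4° → command heading 329.5°, groundspeed 149.0 kt
Leg 3: desired track 120.6°; wind correction +15.2° → command heading 135.8°, groundspeed 124.1 kt
Leg 4: desired track 140.3°; wind correction +14.2° → command heading 154.5°, groundspeed 113.3 kt

Leg 1: heading=353.3°, groundspeed=157.8 kt
Leg 2: heading=329.5°, groundspeed=149.0 kt
Leg 3: heading=135.8°, groundspeed=124.1 kt
Leg 4: heading=154.5°, groundspeed=113.3 kt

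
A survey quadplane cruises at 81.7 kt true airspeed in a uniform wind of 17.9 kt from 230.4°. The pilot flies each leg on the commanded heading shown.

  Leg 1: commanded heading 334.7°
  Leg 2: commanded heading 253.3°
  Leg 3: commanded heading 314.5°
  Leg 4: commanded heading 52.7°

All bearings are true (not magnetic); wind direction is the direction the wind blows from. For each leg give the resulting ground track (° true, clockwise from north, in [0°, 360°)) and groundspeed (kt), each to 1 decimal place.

Leg 1: track=346.1°, groundspeed=87.9 kt
Leg 2: track=259.4°, groundspeed=65.6 kt
Leg 3: track=327.1°, groundspeed=81.8 kt
Leg 4: track=52.3°, groundspeed=99.6 kt

Leg 1: heading 334.7°; drift +11.4° → track 346.1°, groundspeed 87.9 kt
Leg 2: heading 253.3°; drift +6.1° → track 259.4°, groundspeed 65.6 kt
Leg 3: heading 314.5°; drift +12.6° → track 327.1°, groundspeed 81.8 kt
Leg 4: heading 52.7°; drift -0.4° → track 52.3°, groundspeed 99.6 kt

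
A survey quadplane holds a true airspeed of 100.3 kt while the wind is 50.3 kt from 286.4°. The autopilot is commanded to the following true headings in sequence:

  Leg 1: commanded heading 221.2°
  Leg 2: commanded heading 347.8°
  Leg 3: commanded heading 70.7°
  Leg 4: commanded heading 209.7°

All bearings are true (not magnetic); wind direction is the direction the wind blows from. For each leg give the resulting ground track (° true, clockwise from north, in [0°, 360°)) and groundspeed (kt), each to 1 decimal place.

Leg 1: heading 221.2°; drift -30.0° → track 191.2°, groundspeed 91.4 kt
Leg 2: heading 347.8°; drift +30.1° → track 17.9°, groundspeed 88.1 kt
Leg 3: heading 70.7°; drift +11.7° → track 82.4°, groundspeed 144.2 kt
Leg 4: heading 209.7°; drift -28.9° → track 180.8°, groundspeed 101.3 kt

Leg 1: track=191.2°, groundspeed=91.4 kt
Leg 2: track=17.9°, groundspeed=88.1 kt
Leg 3: track=82.4°, groundspeed=144.2 kt
Leg 4: track=180.8°, groundspeed=101.3 kt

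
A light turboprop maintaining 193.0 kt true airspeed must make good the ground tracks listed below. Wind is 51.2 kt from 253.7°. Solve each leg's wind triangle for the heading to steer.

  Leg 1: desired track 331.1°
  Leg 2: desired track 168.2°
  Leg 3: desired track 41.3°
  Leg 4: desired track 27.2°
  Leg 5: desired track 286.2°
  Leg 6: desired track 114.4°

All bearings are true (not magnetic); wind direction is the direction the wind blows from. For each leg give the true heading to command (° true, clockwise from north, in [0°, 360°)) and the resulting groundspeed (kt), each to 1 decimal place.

Leg 1: desired track 331.1°; wind correction -15.0° → command heading 316.1°, groundspeed 175.3 kt
Leg 2: desired track 168.2°; wind correction +15.3° → command heading 183.5°, groundspeed 182.1 kt
Leg 3: desired track 41.3°; wind correction -8.2° → command heading 33.1°, groundspeed 234.3 kt
Leg 4: desired track 27.2°; wind correction -11.1° → command heading 16.1°, groundspeed 224.6 kt
Leg 5: desired track 286.2°; wind correction -8.2° → command heading 278.0°, groundspeed 147.8 kt
Leg 6: desired track 114.4°; wind correction +10.0° → command heading 124.4°, groundspeed 228.9 kt

Leg 1: heading=316.1°, groundspeed=175.3 kt
Leg 2: heading=183.5°, groundspeed=182.1 kt
Leg 3: heading=33.1°, groundspeed=234.3 kt
Leg 4: heading=16.1°, groundspeed=224.6 kt
Leg 5: heading=278.0°, groundspeed=147.8 kt
Leg 6: heading=124.4°, groundspeed=228.9 kt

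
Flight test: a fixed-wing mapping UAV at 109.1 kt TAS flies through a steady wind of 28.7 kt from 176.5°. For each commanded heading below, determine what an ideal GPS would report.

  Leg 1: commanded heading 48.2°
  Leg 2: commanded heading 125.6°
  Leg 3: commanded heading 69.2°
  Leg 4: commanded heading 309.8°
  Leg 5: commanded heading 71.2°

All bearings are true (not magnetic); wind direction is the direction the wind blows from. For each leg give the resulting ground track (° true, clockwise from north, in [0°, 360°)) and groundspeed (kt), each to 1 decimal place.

Leg 1: track=38.1°, groundspeed=128.9 kt
Leg 2: track=111.8°, groundspeed=93.7 kt
Leg 3: track=56.1°, groundspeed=120.8 kt
Leg 4: track=319.0°, groundspeed=130.5 kt
Leg 5: track=57.9°, groundspeed=119.9 kt

Leg 1: heading 48.2°; drift -10.1° → track 38.1°, groundspeed 128.9 kt
Leg 2: heading 125.6°; drift -13.8° → track 111.8°, groundspeed 93.7 kt
Leg 3: heading 69.2°; drift -13.1° → track 56.1°, groundspeed 120.8 kt
Leg 4: heading 309.8°; drift +9.2° → track 319.0°, groundspeed 130.5 kt
Leg 5: heading 71.2°; drift -13.3° → track 57.9°, groundspeed 119.9 kt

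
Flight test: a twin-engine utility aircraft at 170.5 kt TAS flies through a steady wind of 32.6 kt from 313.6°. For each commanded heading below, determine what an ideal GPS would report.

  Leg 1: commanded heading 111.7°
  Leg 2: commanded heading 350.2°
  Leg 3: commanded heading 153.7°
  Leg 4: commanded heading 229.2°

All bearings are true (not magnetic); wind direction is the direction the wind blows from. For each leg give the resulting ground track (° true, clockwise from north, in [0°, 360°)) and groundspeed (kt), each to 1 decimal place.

Leg 1: heading 111.7°; drift +3.5° → track 115.2°, groundspeed 201.1 kt
Leg 2: heading 350.2°; drift +7.7° → track 357.9°, groundspeed 145.6 kt
Leg 3: heading 153.7°; drift -3.2° → track 150.5°, groundspeed 201.4 kt
Leg 4: heading 229.2°; drift -11.0° → track 218.2°, groundspeed 170.4 kt

Leg 1: track=115.2°, groundspeed=201.1 kt
Leg 2: track=357.9°, groundspeed=145.6 kt
Leg 3: track=150.5°, groundspeed=201.4 kt
Leg 4: track=218.2°, groundspeed=170.4 kt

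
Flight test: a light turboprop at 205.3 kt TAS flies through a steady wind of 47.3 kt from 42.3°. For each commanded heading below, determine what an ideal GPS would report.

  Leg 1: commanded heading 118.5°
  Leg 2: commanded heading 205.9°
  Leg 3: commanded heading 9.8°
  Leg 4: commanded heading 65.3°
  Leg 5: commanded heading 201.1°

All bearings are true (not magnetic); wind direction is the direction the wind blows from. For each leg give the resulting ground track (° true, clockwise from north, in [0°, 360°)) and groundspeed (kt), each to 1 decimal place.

Leg 1: track=131.8°, groundspeed=199.4 kt
Leg 2: track=208.9°, groundspeed=251.0 kt
Leg 3: track=1.1°, groundspeed=167.3 kt
Leg 4: track=71.8°, groundspeed=162.8 kt
Leg 5: track=205.0°, groundspeed=250.0 kt

Leg 1: heading 118.5°; drift +13.3° → track 131.8°, groundspeed 199.4 kt
Leg 2: heading 205.9°; drift +3.0° → track 208.9°, groundspeed 251.0 kt
Leg 3: heading 9.8°; drift -8.7° → track 1.1°, groundspeed 167.3 kt
Leg 4: heading 65.3°; drift +6.5° → track 71.8°, groundspeed 162.8 kt
Leg 5: heading 201.1°; drift +3.9° → track 205.0°, groundspeed 250.0 kt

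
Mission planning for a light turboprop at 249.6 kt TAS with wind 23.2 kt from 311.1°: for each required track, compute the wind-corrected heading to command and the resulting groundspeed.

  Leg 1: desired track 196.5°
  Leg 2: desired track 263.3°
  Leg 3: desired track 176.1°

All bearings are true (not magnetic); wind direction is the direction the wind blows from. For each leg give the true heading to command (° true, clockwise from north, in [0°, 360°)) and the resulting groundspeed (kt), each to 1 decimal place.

Leg 1: desired track 196.5°; wind correction +4.8° → command heading 201.3°, groundspeed 258.4 kt
Leg 2: desired track 263.3°; wind correction +3.9° → command heading 267.2°, groundspeed 233.4 kt
Leg 3: desired track 176.1°; wind correction +3.8° → command heading 179.9°, groundspeed 265.5 kt

Leg 1: heading=201.3°, groundspeed=258.4 kt
Leg 2: heading=267.2°, groundspeed=233.4 kt
Leg 3: heading=179.9°, groundspeed=265.5 kt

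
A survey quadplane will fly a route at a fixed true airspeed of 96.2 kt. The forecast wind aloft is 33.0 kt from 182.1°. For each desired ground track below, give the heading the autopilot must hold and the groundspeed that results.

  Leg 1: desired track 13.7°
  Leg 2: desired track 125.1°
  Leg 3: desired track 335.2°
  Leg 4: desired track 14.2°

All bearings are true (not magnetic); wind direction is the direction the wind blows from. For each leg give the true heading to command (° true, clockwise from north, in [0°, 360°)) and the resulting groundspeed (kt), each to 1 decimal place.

Leg 1: heading=17.7°, groundspeed=128.3 kt
Leg 2: heading=141.8°, groundspeed=74.2 kt
Leg 3: heading=326.3°, groundspeed=124.5 kt
Leg 4: heading=18.3°, groundspeed=128.2 kt

Leg 1: desired track 13.7°; wind correction +4.0° → command heading 17.7°, groundspeed 128.3 kt
Leg 2: desired track 125.1°; wind correction +16.7° → command heading 141.8°, groundspeed 74.2 kt
Leg 3: desired track 335.2°; wind correction -8.9° → command heading 326.3°, groundspeed 124.5 kt
Leg 4: desired track 14.2°; wind correction +4.1° → command heading 18.3°, groundspeed 128.2 kt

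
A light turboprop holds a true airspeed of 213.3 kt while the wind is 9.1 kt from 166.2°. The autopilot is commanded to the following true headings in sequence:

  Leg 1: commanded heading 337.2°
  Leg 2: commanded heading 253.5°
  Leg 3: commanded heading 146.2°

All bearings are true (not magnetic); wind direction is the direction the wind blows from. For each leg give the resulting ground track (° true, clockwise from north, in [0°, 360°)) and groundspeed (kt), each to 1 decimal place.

Leg 1: track=337.6°, groundspeed=222.3 kt
Leg 2: track=255.9°, groundspeed=213.1 kt
Leg 3: track=145.3°, groundspeed=204.8 kt

Leg 1: heading 337.2°; drift +0.4° → track 337.6°, groundspeed 222.3 kt
Leg 2: heading 253.5°; drift +2.4° → track 255.9°, groundspeed 213.1 kt
Leg 3: heading 146.2°; drift -0.9° → track 145.3°, groundspeed 204.8 kt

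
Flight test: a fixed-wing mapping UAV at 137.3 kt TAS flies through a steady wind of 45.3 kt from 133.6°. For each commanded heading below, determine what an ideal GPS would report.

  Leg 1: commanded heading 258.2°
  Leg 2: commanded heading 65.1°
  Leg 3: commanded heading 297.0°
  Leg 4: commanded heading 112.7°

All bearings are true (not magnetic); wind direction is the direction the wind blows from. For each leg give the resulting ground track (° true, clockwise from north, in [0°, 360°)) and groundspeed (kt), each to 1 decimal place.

Leg 1: track=271.1°, groundspeed=167.2 kt
Leg 2: track=45.9°, groundspeed=127.8 kt
Leg 3: track=301.1°, groundspeed=181.2 kt
Leg 4: track=103.0°, groundspeed=96.3 kt

Leg 1: heading 258.2°; drift +12.9° → track 271.1°, groundspeed 167.2 kt
Leg 2: heading 65.1°; drift -19.2° → track 45.9°, groundspeed 127.8 kt
Leg 3: heading 297.0°; drift +4.1° → track 301.1°, groundspeed 181.2 kt
Leg 4: heading 112.7°; drift -9.7° → track 103.0°, groundspeed 96.3 kt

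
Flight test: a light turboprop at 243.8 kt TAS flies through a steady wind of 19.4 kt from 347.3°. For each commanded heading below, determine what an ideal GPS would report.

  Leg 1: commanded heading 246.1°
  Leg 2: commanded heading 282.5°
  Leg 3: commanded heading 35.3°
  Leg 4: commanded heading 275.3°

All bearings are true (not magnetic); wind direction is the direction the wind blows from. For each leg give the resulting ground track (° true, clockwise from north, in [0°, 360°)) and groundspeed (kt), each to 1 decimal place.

Leg 1: track=241.7°, groundspeed=248.3 kt
Leg 2: track=278.2°, groundspeed=236.2 kt
Leg 3: track=38.9°, groundspeed=231.3 kt
Leg 4: track=270.9°, groundspeed=238.5 kt

Leg 1: heading 246.1°; drift -4.4° → track 241.7°, groundspeed 248.3 kt
Leg 2: heading 282.5°; drift -4.3° → track 278.2°, groundspeed 236.2 kt
Leg 3: heading 35.3°; drift +3.6° → track 38.9°, groundspeed 231.3 kt
Leg 4: heading 275.3°; drift -4.4° → track 270.9°, groundspeed 238.5 kt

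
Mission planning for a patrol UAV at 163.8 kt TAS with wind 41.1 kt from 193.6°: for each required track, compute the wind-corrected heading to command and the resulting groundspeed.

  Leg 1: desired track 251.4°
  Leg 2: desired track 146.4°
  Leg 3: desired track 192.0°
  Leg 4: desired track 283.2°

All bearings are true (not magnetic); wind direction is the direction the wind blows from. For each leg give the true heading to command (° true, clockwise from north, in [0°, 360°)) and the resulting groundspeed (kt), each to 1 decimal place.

Leg 1: desired track 251.4°; wind correction -12.3° → command heading 239.1°, groundspeed 138.2 kt
Leg 2: desired track 146.4°; wind correction +10.6° → command heading 157.0°, groundspeed 133.1 kt
Leg 3: desired track 192.0°; wind correction +0.4° → command heading 192.4°, groundspeed 122.7 kt
Leg 4: desired track 283.2°; wind correction -14.5° → command heading 268.7°, groundspeed 158.3 kt

Leg 1: heading=239.1°, groundspeed=138.2 kt
Leg 2: heading=157.0°, groundspeed=133.1 kt
Leg 3: heading=192.4°, groundspeed=122.7 kt
Leg 4: heading=268.7°, groundspeed=158.3 kt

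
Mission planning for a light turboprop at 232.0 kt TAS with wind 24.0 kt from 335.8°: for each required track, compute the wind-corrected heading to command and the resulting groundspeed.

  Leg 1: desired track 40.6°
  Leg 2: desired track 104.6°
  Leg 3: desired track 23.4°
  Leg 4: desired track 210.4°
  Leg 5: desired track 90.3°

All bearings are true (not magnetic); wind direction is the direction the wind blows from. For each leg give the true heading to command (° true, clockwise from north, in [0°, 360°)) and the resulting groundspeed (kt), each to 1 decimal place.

Leg 1: heading=35.2°, groundspeed=220.8 kt
Leg 2: heading=100.0°, groundspeed=246.3 kt
Leg 3: heading=19.0°, groundspeed=215.1 kt
Leg 4: heading=215.2°, groundspeed=245.1 kt
Leg 5: heading=84.9°, groundspeed=240.9 kt

Leg 1: desired track 40.6°; wind correction -5.4° → command heading 35.2°, groundspeed 220.8 kt
Leg 2: desired track 104.6°; wind correction -4.6° → command heading 100.0°, groundspeed 246.3 kt
Leg 3: desired track 23.4°; wind correction -4.4° → command heading 19.0°, groundspeed 215.1 kt
Leg 4: desired track 210.4°; wind correction +4.8° → command heading 215.2°, groundspeed 245.1 kt
Leg 5: desired track 90.3°; wind correction -5.4° → command heading 84.9°, groundspeed 240.9 kt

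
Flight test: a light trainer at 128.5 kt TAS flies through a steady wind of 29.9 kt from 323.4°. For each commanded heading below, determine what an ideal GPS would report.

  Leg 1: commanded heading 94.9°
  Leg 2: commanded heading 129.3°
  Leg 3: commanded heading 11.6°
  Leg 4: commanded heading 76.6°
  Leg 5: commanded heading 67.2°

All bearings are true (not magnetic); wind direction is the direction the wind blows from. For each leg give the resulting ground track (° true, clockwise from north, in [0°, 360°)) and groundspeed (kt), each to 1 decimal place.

Leg 1: heading 94.9°; drift +8.6° → track 103.5°, groundspeed 150.0 kt
Leg 2: heading 129.3°; drift +2.6° → track 131.9°, groundspeed 157.7 kt
Leg 3: heading 11.6°; drift +11.6° → track 23.2°, groundspeed 110.8 kt
Leg 4: heading 76.6°; drift +11.1° → track 87.7°, groundspeed 142.9 kt
Leg 5: heading 67.2°; drift +12.1° → track 79.3°, groundspeed 138.7 kt

Leg 1: track=103.5°, groundspeed=150.0 kt
Leg 2: track=131.9°, groundspeed=157.7 kt
Leg 3: track=23.2°, groundspeed=110.8 kt
Leg 4: track=87.7°, groundspeed=142.9 kt
Leg 5: track=79.3°, groundspeed=138.7 kt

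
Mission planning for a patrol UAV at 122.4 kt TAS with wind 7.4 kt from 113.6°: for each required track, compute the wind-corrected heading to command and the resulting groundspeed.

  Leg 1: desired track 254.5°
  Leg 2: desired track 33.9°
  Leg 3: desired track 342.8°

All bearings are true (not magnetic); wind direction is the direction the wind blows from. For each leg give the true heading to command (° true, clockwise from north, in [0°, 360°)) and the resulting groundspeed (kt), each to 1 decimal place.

Leg 1: desired track 254.5°; wind correction -2.2° → command heading 252.3°, groundspeed 128.1 kt
Leg 2: desired track 33.9°; wind correction +3.4° → command heading 37.3°, groundspeed 120.9 kt
Leg 3: desired track 342.8°; wind correction +2.6° → command heading 345.4°, groundspeed 127.1 kt

Leg 1: heading=252.3°, groundspeed=128.1 kt
Leg 2: heading=37.3°, groundspeed=120.9 kt
Leg 3: heading=345.4°, groundspeed=127.1 kt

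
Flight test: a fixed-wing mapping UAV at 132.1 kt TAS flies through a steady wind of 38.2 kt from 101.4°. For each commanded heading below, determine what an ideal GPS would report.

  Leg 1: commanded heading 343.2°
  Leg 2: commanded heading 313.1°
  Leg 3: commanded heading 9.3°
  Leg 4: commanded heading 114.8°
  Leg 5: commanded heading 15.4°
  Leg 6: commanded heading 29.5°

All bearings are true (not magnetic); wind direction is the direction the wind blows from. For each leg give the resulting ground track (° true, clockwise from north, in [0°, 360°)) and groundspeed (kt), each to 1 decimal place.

Leg 1: heading 343.2°; drift -12.6° → track 330.6°, groundspeed 153.9 kt
Leg 2: heading 313.1°; drift -7.0° → track 306.1°, groundspeed 165.8 kt
Leg 3: heading 9.3°; drift -16.0° → track 353.3°, groundspeed 138.9 kt
Leg 4: heading 114.8°; drift +5.3° → track 120.1°, groundspeed 95.4 kt
Leg 5: heading 15.4°; drift -16.4° → track 359.0°, groundspeed 134.9 kt
Leg 6: heading 29.5°; drift -16.8° → track 12.7°, groundspeed 125.6 kt

Leg 1: track=330.6°, groundspeed=153.9 kt
Leg 2: track=306.1°, groundspeed=165.8 kt
Leg 3: track=353.3°, groundspeed=138.9 kt
Leg 4: track=120.1°, groundspeed=95.4 kt
Leg 5: track=359.0°, groundspeed=134.9 kt
Leg 6: track=12.7°, groundspeed=125.6 kt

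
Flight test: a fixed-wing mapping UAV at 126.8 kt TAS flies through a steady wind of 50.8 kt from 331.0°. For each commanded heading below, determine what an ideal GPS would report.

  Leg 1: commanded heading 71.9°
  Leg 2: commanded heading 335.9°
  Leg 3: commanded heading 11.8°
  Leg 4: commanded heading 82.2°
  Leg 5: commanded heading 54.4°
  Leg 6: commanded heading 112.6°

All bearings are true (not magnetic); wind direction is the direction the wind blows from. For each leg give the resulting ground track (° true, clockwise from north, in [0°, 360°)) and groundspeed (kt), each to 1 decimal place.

Leg 1: heading 71.9°; drift +20.1° → track 92.0°, groundspeed 145.2 kt
Leg 2: heading 335.9°; drift +3.3° → track 339.2°, groundspeed 76.3 kt
Leg 3: heading 11.8°; drift +20.6° → track 32.4°, groundspeed 94.4 kt
Leg 4: heading 82.2°; drift +18.1° → track 100.3°, groundspeed 152.7 kt
Leg 5: heading 54.4°; drift +22.6° → track 77.0°, groundspeed 131.1 kt
Leg 6: heading 112.6°; drift +10.7° → track 123.3°, groundspeed 169.6 kt

Leg 1: track=92.0°, groundspeed=145.2 kt
Leg 2: track=339.2°, groundspeed=76.3 kt
Leg 3: track=32.4°, groundspeed=94.4 kt
Leg 4: track=100.3°, groundspeed=152.7 kt
Leg 5: track=77.0°, groundspeed=131.1 kt
Leg 6: track=123.3°, groundspeed=169.6 kt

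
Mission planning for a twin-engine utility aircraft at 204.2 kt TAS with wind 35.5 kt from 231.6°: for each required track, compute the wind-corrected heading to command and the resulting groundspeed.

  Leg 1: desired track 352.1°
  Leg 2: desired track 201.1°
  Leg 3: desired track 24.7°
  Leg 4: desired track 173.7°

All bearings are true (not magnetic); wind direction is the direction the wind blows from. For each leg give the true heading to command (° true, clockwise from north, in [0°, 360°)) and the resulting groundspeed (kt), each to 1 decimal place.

Leg 1: heading=343.5°, groundspeed=219.9 kt
Leg 2: heading=206.2°, groundspeed=172.8 kt
Leg 3: heading=20.2°, groundspeed=235.2 kt
Leg 4: heading=182.2°, groundspeed=183.1 kt

Leg 1: desired track 352.1°; wind correction -8.6° → command heading 343.5°, groundspeed 219.9 kt
Leg 2: desired track 201.1°; wind correction +5.1° → command heading 206.2°, groundspeed 172.8 kt
Leg 3: desired track 24.7°; wind correction -4.5° → command heading 20.2°, groundspeed 235.2 kt
Leg 4: desired track 173.7°; wind correction +8.5° → command heading 182.2°, groundspeed 183.1 kt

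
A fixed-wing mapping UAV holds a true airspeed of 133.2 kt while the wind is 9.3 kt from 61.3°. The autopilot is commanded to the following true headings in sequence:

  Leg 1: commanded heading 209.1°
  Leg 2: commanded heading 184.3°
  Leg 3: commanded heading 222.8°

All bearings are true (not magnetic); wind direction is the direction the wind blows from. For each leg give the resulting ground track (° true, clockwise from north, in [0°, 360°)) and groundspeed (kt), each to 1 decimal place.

Leg 1: heading 209.1°; drift +2.0° → track 211.1°, groundspeed 141.2 kt
Leg 2: heading 184.3°; drift +3.2° → track 187.5°, groundspeed 138.5 kt
Leg 3: heading 222.8°; drift +1.2° → track 224.0°, groundspeed 142.1 kt

Leg 1: track=211.1°, groundspeed=141.2 kt
Leg 2: track=187.5°, groundspeed=138.5 kt
Leg 3: track=224.0°, groundspeed=142.1 kt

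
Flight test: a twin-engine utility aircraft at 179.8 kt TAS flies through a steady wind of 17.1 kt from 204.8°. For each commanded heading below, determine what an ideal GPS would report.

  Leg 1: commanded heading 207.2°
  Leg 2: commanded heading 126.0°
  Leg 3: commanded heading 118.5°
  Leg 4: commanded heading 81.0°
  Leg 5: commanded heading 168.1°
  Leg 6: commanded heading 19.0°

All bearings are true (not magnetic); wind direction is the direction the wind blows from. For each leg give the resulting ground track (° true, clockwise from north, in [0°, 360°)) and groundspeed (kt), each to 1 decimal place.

Leg 1: track=207.5°, groundspeed=162.7 kt
Leg 2: track=120.6°, groundspeed=177.3 kt
Leg 3: track=113.0°, groundspeed=179.5 kt
Leg 4: track=76.7°, groundspeed=189.8 kt
Leg 5: track=164.6°, groundspeed=166.4 kt
Leg 6: track=19.5°, groundspeed=196.8 kt

Leg 1: heading 207.2°; drift +0.3° → track 207.5°, groundspeed 162.7 kt
Leg 2: heading 126.0°; drift -5.4° → track 120.6°, groundspeed 177.3 kt
Leg 3: heading 118.5°; drift -5.5° → track 113.0°, groundspeed 179.5 kt
Leg 4: heading 81.0°; drift -4.3° → track 76.7°, groundspeed 189.8 kt
Leg 5: heading 168.1°; drift -3.5° → track 164.6°, groundspeed 166.4 kt
Leg 6: heading 19.0°; drift +0.5° → track 19.5°, groundspeed 196.8 kt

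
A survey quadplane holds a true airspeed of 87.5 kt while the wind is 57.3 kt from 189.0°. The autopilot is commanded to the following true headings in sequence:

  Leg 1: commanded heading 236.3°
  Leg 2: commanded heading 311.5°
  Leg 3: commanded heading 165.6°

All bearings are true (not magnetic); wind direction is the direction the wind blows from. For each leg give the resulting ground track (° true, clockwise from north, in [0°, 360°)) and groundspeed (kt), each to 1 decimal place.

Leg 1: track=277.2°, groundspeed=64.3 kt
Leg 2: track=333.7°, groundspeed=127.8 kt
Leg 3: track=132.5°, groundspeed=41.7 kt

Leg 1: heading 236.3°; drift +40.9° → track 277.2°, groundspeed 64.3 kt
Leg 2: heading 311.5°; drift +22.2° → track 333.7°, groundspeed 127.8 kt
Leg 3: heading 165.6°; drift -33.1° → track 132.5°, groundspeed 41.7 kt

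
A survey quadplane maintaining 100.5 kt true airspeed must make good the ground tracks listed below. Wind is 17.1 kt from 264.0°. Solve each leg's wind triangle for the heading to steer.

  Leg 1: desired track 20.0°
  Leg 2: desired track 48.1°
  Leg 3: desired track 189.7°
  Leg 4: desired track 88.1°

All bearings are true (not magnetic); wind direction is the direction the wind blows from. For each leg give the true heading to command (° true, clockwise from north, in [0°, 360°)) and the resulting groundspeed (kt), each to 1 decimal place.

Leg 1: heading=11.2°, groundspeed=106.8 kt
Leg 2: heading=42.4°, groundspeed=113.9 kt
Leg 3: heading=199.1°, groundspeed=94.5 kt
Leg 4: heading=88.8°, groundspeed=117.5 kt

Leg 1: desired track 20.0°; wind correction -8.8° → command heading 11.2°, groundspeed 106.8 kt
Leg 2: desired track 48.1°; wind correction -5.7° → command heading 42.4°, groundspeed 113.9 kt
Leg 3: desired track 189.7°; wind correction +9.4° → command heading 199.1°, groundspeed 94.5 kt
Leg 4: desired track 88.1°; wind correction +0.7° → command heading 88.8°, groundspeed 117.5 kt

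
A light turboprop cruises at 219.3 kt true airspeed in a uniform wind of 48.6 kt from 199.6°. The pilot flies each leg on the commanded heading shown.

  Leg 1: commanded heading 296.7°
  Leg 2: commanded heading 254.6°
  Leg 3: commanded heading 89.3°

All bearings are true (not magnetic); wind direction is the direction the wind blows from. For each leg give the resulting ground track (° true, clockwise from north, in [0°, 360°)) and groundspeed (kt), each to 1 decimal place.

Leg 1: track=308.8°, groundspeed=230.4 kt
Leg 2: track=266.3°, groundspeed=195.5 kt
Leg 3: track=78.4°, groundspeed=240.5 kt

Leg 1: heading 296.7°; drift +12.1° → track 308.8°, groundspeed 230.4 kt
Leg 2: heading 254.6°; drift +11.7° → track 266.3°, groundspeed 195.5 kt
Leg 3: heading 89.3°; drift -10.9° → track 78.4°, groundspeed 240.5 kt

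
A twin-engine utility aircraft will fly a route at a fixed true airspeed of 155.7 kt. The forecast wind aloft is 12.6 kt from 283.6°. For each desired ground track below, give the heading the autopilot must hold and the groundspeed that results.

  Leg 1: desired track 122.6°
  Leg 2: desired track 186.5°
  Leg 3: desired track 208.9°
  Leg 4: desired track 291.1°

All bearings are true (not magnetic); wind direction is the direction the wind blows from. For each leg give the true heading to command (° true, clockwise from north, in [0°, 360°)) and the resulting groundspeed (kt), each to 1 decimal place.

Leg 1: desired track 122.6°; wind correction +1.5° → command heading 124.1°, groundspeed 167.6 kt
Leg 2: desired track 186.5°; wind correction +4.6° → command heading 191.1°, groundspeed 156.8 kt
Leg 3: desired track 208.9°; wind correction +4.5° → command heading 213.4°, groundspeed 151.9 kt
Leg 4: desired track 291.1°; wind correction -0.6° → command heading 290.5°, groundspeed 143.2 kt

Leg 1: heading=124.1°, groundspeed=167.6 kt
Leg 2: heading=191.1°, groundspeed=156.8 kt
Leg 3: heading=213.4°, groundspeed=151.9 kt
Leg 4: heading=290.5°, groundspeed=143.2 kt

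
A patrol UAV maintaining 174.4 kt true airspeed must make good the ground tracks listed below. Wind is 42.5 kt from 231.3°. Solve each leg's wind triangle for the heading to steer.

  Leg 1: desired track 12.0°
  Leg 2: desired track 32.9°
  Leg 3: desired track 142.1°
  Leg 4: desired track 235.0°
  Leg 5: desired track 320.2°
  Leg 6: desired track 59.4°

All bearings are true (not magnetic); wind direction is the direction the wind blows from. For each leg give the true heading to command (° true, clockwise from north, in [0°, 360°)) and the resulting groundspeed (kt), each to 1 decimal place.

Leg 1: desired track 12.0°; wind correction -8.9° → command heading 3.1°, groundspeed 205.2 kt
Leg 2: desired track 32.9°; wind correction -4.4° → command heading 28.5°, groundspeed 214.2 kt
Leg 3: desired track 142.1°; wind correction +14.1° → command heading 156.2°, groundspeed 168.5 kt
Leg 4: desired track 235.0°; wind correction -0.9° → command heading 234.1°, groundspeed 132.0 kt
Leg 5: desired track 320.2°; wind correction -14.1° → command heading 306.1°, groundspeed 168.3 kt
Leg 6: desired track 59.4°; wind correction +2.0° → command heading 61.4°, groundspeed 216.4 kt

Leg 1: heading=3.1°, groundspeed=205.2 kt
Leg 2: heading=28.5°, groundspeed=214.2 kt
Leg 3: heading=156.2°, groundspeed=168.5 kt
Leg 4: heading=234.1°, groundspeed=132.0 kt
Leg 5: heading=306.1°, groundspeed=168.3 kt
Leg 6: heading=61.4°, groundspeed=216.4 kt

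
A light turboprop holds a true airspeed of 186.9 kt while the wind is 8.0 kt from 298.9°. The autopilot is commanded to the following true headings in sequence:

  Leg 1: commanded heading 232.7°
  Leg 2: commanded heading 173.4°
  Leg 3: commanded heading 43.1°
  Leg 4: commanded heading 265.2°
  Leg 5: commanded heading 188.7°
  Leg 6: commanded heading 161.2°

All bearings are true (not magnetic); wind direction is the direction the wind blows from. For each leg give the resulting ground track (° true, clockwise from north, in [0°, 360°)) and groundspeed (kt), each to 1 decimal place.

Leg 1: track=230.4°, groundspeed=183.8 kt
Leg 2: track=171.5°, groundspeed=191.7 kt
Leg 3: track=45.5°, groundspeed=189.0 kt
Leg 4: track=263.8°, groundspeed=180.3 kt
Leg 5: track=186.4°, groundspeed=189.8 kt
Leg 6: track=159.6°, groundspeed=192.9 kt

Leg 1: heading 232.7°; drift -2.3° → track 230.4°, groundspeed 183.8 kt
Leg 2: heading 173.4°; drift -1.9° → track 171.5°, groundspeed 191.7 kt
Leg 3: heading 43.1°; drift +2.4° → track 45.5°, groundspeed 189.0 kt
Leg 4: heading 265.2°; drift -1.4° → track 263.8°, groundspeed 180.3 kt
Leg 5: heading 188.7°; drift -2.3° → track 186.4°, groundspeed 189.8 kt
Leg 6: heading 161.2°; drift -1.6° → track 159.6°, groundspeed 192.9 kt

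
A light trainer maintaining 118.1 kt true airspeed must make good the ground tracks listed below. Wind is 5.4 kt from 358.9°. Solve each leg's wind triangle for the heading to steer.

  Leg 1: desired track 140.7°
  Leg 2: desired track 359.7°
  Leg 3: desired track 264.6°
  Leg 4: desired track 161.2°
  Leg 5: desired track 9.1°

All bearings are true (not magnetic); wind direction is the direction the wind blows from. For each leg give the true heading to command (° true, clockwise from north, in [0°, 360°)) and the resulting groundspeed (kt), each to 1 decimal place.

Leg 1: heading=139.1°, groundspeed=122.3 kt
Leg 2: heading=359.7°, groundspeed=112.7 kt
Leg 3: heading=267.2°, groundspeed=118.4 kt
Leg 4: heading=160.4°, groundspeed=123.2 kt
Leg 5: heading=8.6°, groundspeed=112.8 kt

Leg 1: desired track 140.7°; wind correction -1.6° → command heading 139.1°, groundspeed 122.3 kt
Leg 2: desired track 359.7°; wind correction +0.0° → command heading 359.7°, groundspeed 112.7 kt
Leg 3: desired track 264.6°; wind correction +2.6° → command heading 267.2°, groundspeed 118.4 kt
Leg 4: desired track 161.2°; wind correction -0.8° → command heading 160.4°, groundspeed 123.2 kt
Leg 5: desired track 9.1°; wind correction -0.5° → command heading 8.6°, groundspeed 112.8 kt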